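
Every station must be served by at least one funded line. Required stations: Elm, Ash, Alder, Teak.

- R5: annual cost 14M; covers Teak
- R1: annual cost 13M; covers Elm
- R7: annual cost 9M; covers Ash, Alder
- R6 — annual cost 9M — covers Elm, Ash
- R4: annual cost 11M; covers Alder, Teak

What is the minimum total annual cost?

20

The greedy cost-per-new-station heuristic would pick R7, R6, and R4 for 29, but a cheaper cover exists.
Choose R6 and R4: together they cover Elm, Ash, Alder, Teak — every station.
Total annual cost: 9 + 11 = 20.
No cover costs less than 20.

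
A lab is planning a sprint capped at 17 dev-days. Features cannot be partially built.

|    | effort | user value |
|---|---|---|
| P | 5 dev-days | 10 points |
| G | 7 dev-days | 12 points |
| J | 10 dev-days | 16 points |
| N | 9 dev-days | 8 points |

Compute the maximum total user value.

28

Allowing fractional choices, the relaxed optimum would be about 30.0, but features are indivisible.
P + G: effort 5 + 7 = 12 ≤ 17, user value 10 + 12 = 22.
P + J: effort 5 + 10 = 15 ≤ 17, user value 10 + 16 = 26.
G + J: effort 7 + 10 = 17 ≤ 17, user value 12 + 16 = 28.
Best is G and J with total user value 28.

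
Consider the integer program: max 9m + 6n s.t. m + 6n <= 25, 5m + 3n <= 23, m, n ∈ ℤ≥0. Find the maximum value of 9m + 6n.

42

Relaxing integrality, the LP optimum is 43.67 at (m,n) = (2.33, 3.78), which is not an integer point.
(m,n)=(4,1): 1·4+6·1=10≤25, 5·4+3·1=23≤23, objective 42.
(m,n)=(3,2): 1·3+6·2=15≤25, 5·3+3·2=21≤23, objective 39.
(m,n)=(4,0): 1·4+6·0=4≤25, 5·4+3·0=20≤23, objective 36.
(m,n)=(2,3): 1·2+6·3=20≤25, 5·2+3·3=19≤23, objective 36.
No feasible integer point exceeds 42.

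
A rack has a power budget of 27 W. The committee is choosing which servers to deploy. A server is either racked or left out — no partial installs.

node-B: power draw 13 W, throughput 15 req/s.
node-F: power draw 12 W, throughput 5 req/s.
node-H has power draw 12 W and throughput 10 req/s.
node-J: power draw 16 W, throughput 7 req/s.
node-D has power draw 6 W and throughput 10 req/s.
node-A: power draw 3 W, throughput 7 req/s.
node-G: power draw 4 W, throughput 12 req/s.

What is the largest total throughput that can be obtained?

44

Allowing fractional choices, the relaxed optimum would be about 44.8, but servers are indivisible.
node-B + node-D + node-G: power draw 13 + 6 + 4 = 23 ≤ 27, throughput 15 + 10 + 12 = 37.
node-H + node-D + node-A + node-G: power draw 12 + 6 + 3 + 4 = 25 ≤ 27, throughput 10 + 10 + 7 + 12 = 39.
node-B + node-D + node-A + node-G: power draw 13 + 6 + 3 + 4 = 26 ≤ 27, throughput 15 + 10 + 7 + 12 = 44.
Best is node-B, node-D, node-A, and node-G with total throughput 44.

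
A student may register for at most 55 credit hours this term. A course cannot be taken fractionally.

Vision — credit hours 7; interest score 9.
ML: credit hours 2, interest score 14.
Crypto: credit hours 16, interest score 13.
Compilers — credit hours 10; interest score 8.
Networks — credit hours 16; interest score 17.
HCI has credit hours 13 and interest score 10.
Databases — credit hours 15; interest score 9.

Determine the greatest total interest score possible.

Take Vision, ML, Crypto, Networks, and HCI: credit hours 7 + 2 + 16 + 16 + 13 = 54 ≤ 55, interest score 9 + 14 + 13 + 17 + 10 = 63.
No other feasible combination does better.

63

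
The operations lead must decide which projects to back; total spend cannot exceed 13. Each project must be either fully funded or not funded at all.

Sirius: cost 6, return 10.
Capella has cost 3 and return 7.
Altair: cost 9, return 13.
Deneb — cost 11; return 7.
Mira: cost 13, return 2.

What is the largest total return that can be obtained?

20

This is an integer program with binary decision variables.
Allowing fractional choices, the relaxed optimum would be about 22.8, but projects are indivisible.
Sirius + Capella: cost 6 + 3 = 9 ≤ 13, return 10 + 7 = 17.
Capella + Altair: cost 3 + 9 = 12 ≤ 13, return 7 + 13 = 20.
Altair: cost 9 ≤ 13, return 13.
Best is Capella and Altair with total return 20.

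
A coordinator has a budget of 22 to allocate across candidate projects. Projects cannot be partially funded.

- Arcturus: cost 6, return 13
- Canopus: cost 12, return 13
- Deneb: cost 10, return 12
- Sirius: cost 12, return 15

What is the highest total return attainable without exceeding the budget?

28

Arcturus + Sirius: cost 6 + 12 = 18 ≤ 22, return 13 + 15 = 28.
Deneb + Sirius: cost 10 + 12 = 22 ≤ 22, return 12 + 15 = 27.
Best is Arcturus and Sirius with total return 28.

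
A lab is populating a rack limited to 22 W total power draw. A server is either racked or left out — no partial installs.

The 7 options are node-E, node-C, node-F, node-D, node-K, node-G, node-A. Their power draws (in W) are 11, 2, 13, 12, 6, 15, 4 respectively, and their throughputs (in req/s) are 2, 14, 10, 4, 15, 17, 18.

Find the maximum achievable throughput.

Allowing fractional choices, the relaxed optimum would be about 58.3, but servers are indivisible.
node-C + node-K + node-A: power draw 2 + 6 + 4 = 12 ≤ 22, throughput 14 + 15 + 18 = 47.
node-C + node-F + node-A: power draw 2 + 13 + 4 = 19 ≤ 22, throughput 14 + 10 + 18 = 42.
node-C + node-G + node-A: power draw 2 + 15 + 4 = 21 ≤ 22, throughput 14 + 17 + 18 = 49.
Best is node-C, node-G, and node-A with total throughput 49.

49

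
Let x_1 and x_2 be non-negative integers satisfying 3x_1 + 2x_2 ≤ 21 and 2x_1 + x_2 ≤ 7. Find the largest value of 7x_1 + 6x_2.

(x_1,x_2)=(0,7): 3·0+2·7=14≤21, 2·0+1·7=7≤7, objective 42.
(x_1,x_2)=(0,6): 3·0+2·6=12≤21, 2·0+1·6=6≤7, objective 36.
No feasible integer point exceeds 42.

42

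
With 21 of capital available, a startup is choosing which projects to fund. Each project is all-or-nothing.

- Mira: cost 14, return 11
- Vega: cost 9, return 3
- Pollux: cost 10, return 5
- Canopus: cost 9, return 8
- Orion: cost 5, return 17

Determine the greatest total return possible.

Treat it as a binary knapsack problem.
Allowing fractional choices, the relaxed optimum would be about 30.5, but projects are indivisible.
Pollux + Orion: cost 10 + 5 = 15 ≤ 21, return 5 + 17 = 22.
Mira + Orion: cost 14 + 5 = 19 ≤ 21, return 11 + 17 = 28.
Canopus + Orion: cost 9 + 5 = 14 ≤ 21, return 8 + 17 = 25.
Best is Mira and Orion with total return 28.

28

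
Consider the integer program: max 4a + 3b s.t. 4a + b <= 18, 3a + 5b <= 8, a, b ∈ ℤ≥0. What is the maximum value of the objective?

Relaxing integrality, the LP optimum is 10.67 at (a,b) = (2.67, 0), which is not an integer point.
(a,b)=(2,0): 4·2+1·0=8≤18, 3·2+5·0=6≤8, objective 8.
(a,b)=(1,1): 4·1+1·1=5≤18, 3·1+5·1=8≤8, objective 7.
(a,b)=(1,0): 4·1+1·0=4≤18, 3·1+5·0=3≤8, objective 4.
No feasible integer point exceeds 8.

8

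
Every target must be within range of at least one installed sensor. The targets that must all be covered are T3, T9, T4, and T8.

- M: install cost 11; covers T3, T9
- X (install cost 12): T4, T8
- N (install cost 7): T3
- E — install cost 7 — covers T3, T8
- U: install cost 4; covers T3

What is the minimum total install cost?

23

The greedy cost-per-new-target heuristic would pick E, M, and X for 30, but a cheaper cover exists.
Choose M and X: together they cover T3, T9, T4, T8 — every target.
Total install cost: 11 + 12 = 23.
No cover costs less than 23.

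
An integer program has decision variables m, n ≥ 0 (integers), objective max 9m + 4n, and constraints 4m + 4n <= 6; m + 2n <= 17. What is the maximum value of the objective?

9

The continuous relaxation peaks at (1.5, 0) with value 13.50; rounding to a feasible lattice point costs some objective.
(m,n)=(1,0): 4·1+4·0=4≤6, 1·1+2·0=1≤17, objective 9.
(m,n)=(0,1): 4·0+4·1=4≤6, 1·0+2·1=2≤17, objective 4.
(m,n)=(0,0): 4·0+4·0=0≤6, 1·0+2·0=0≤17, objective 0.
Maximum is 9 at (m,n)=(1,0).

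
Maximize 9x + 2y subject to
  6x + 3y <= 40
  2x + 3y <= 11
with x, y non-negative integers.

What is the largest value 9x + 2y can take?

The continuous relaxation peaks at (5.5, 0) with value 49.50; rounding to a feasible lattice point costs some objective.
(x,y)=(5,0): 6·5+3·0=30≤40, 2·5+3·0=10≤11, objective 45.
(x,y)=(4,1): 6·4+3·1=27≤40, 2·4+3·1=11≤11, objective 38.
Maximum is 45 at (x,y)=(5,0).

45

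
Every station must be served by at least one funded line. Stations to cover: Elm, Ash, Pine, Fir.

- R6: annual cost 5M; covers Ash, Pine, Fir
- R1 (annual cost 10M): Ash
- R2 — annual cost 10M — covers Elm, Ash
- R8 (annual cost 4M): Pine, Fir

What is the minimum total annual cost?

This is an integer covering problem.
The greedy cost-per-new-station heuristic would pick R6 and R2 for 15, but a cheaper cover exists.
Choose R2 and R8: together they cover Elm, Ash, Pine, Fir — every station.
Total annual cost: 10 + 4 = 14.
No cover costs less than 14.

14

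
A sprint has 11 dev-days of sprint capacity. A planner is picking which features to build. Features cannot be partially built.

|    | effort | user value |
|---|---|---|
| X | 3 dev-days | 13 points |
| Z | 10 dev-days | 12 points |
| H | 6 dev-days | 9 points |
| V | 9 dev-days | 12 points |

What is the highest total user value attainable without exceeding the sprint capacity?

22

Take X and H: effort 3 + 6 = 9 ≤ 11, user value 13 + 9 = 22.
No other feasible combination does better.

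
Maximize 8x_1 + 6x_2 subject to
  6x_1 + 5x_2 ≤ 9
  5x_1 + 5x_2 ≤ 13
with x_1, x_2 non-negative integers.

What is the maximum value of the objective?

8

(x_1,x_2)=(1,0): 6·1+5·0=6≤9, 5·1+5·0=5≤13, objective 8.
(x_1,x_2)=(0,1): 6·0+5·1=5≤9, 5·0+5·1=5≤13, objective 6.
(x_1,x_2)=(0,0): 6·0+5·0=0≤9, 5·0+5·0=0≤13, objective 0.
No feasible integer point exceeds 8.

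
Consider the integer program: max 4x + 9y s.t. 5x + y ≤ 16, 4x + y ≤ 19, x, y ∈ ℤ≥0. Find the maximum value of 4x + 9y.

(x,y)=(0,16) is feasible, giving 144.
(x,y)=(0,15) is feasible, giving 135.
No feasible integer point exceeds 144.

144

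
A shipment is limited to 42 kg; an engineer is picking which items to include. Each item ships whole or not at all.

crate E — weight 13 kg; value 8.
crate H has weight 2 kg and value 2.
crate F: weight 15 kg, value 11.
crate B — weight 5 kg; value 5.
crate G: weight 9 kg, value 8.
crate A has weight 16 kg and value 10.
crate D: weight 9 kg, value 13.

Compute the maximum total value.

Allowing fractional choices, the relaxed optimum would be about 40.2, but items are indivisible.
crate H + crate B + crate G + crate A + crate D: weight 2 + 5 + 9 + 16 + 9 = 41 ≤ 42, value 2 + 5 + 8 + 10 + 13 = 38.
crate H + crate F + crate B + crate G + crate D: weight 2 + 15 + 5 + 9 + 9 = 40 ≤ 42, value 2 + 11 + 5 + 8 + 13 = 39.
crate F + crate B + crate G + crate D: weight 15 + 5 + 9 + 9 = 38 ≤ 42, value 11 + 5 + 8 + 13 = 37.
Best is crate H, crate F, crate B, crate G, and crate D with total value 39.

39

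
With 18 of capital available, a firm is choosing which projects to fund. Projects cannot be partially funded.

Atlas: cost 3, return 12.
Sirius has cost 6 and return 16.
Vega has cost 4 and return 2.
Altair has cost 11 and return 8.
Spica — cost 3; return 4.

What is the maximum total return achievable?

34

Allowing fractional choices, the relaxed optimum would be about 36.4, but projects are indivisible.
Atlas + Sirius + Vega + Spica: cost 3 + 6 + 4 + 3 = 16 ≤ 18, return 12 + 16 + 2 + 4 = 34.
Atlas + Sirius + Spica: cost 3 + 6 + 3 = 12 ≤ 18, return 12 + 16 + 4 = 32.
Atlas + Sirius + Vega: cost 3 + 6 + 4 = 13 ≤ 18, return 12 + 16 + 2 = 30.
Best is Atlas, Sirius, Vega, and Spica with total return 34.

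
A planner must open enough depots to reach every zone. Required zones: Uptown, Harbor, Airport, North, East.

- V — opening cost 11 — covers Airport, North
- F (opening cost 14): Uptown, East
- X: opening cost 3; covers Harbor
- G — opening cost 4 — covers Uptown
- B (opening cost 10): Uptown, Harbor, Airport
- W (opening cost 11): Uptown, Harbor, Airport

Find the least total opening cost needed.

28

The greedy cost-per-new-zone heuristic would pick X, G, V, and F for 32, but a cheaper cover exists.
Choose V, F, and X: together they cover Uptown, Harbor, Airport, North, East — every zone.
Total opening cost: 11 + 14 + 3 = 28.
No cover costs less than 28.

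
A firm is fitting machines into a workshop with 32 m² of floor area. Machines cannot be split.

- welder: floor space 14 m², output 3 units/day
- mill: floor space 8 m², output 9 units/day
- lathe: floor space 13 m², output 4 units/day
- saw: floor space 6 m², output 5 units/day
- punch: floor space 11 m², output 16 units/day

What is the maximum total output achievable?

Treat it as a binary knapsack problem.
Allowing fractional choices, the relaxed optimum would be about 32.2, but machines are indivisible.
mill + saw + punch: floor space 8 + 6 + 11 = 25 ≤ 32, output 9 + 5 + 16 = 30.
mill + lathe + punch: floor space 8 + 13 + 11 = 32 ≤ 32, output 9 + 4 + 16 = 29.
mill + punch: floor space 8 + 11 = 19 ≤ 32, output 9 + 16 = 25.
Best is mill, saw, and punch with total output 30.

30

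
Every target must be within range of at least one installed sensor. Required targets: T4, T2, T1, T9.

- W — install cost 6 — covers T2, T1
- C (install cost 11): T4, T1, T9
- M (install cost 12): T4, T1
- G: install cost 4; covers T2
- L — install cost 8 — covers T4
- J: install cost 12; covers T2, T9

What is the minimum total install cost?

15

The greedy cost-per-new-target heuristic would pick W and C for 17, but a cheaper cover exists.
Choose C and G: together they cover T4, T2, T1, T9 — every target.
Total install cost: 11 + 4 = 15.
No cover costs less than 15.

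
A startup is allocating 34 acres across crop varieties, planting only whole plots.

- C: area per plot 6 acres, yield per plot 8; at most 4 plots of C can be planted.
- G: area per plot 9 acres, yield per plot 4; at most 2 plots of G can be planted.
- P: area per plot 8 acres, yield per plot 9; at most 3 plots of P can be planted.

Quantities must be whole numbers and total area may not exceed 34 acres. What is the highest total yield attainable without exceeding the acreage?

42

Take 3×C and 2×P: area 34 ≤ 34, yield 3·8 + 2·9 = 42.
No other integer combination yields more.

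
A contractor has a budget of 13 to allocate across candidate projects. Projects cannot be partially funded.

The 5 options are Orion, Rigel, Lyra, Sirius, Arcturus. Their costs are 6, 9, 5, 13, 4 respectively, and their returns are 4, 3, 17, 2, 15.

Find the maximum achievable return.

Lyra + Arcturus: cost 5 + 4 = 9 ≤ 13, return 17 + 15 = 32.
Orion + Lyra: cost 6 + 5 = 11 ≤ 13, return 4 + 17 = 21.
Best is Lyra and Arcturus with total return 32.

32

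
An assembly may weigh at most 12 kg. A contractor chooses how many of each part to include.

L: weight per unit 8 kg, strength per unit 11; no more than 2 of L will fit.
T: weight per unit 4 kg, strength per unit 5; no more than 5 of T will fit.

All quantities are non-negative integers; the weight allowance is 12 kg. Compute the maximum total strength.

16

Take 1×L and 1×T: weight 12 ≤ 12, strength 1·11 + 1·5 = 16.
No other integer combination yields more.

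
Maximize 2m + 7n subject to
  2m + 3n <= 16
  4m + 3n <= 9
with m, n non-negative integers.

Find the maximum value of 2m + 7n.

21

(m,n)=(0,3): 2·0+3·3=9≤16, 4·0+3·3=9≤9, objective 21.
(m,n)=(0,2): 2·0+3·2=6≤16, 4·0+3·2=6≤9, objective 14.
No feasible integer point exceeds 21.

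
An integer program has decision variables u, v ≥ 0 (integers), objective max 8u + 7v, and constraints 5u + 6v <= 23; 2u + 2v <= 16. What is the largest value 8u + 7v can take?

32

The continuous relaxation peaks at (4.6, 0) with value 36.80; rounding to a feasible lattice point costs some objective.
(u,v)=(4,0) is feasible, giving 32.
(u,v)=(3,1) is feasible, giving 31.
(u,v)=(3,0) is feasible, giving 24.
The best lattice point is (4,0), giving 32.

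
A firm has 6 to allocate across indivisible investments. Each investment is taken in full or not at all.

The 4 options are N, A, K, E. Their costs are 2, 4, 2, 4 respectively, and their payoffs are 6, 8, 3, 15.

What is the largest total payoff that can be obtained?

21

This is a 0-1 knapsack instance.
Take N and E: cost 2 + 4 = 6 ≤ 6, payoff 6 + 15 = 21.
No other feasible combination does better.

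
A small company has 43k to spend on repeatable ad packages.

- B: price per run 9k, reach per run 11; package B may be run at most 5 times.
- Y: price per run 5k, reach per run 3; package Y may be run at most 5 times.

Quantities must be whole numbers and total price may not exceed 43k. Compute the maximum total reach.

47

This is a bounded integer knapsack.
4×B: price 36 ≤ 43, reach 4·11 = 44.
4×B and 1×Y: price 41 ≤ 43, reach 4·11 + 1·3 = 47.
Best is 47.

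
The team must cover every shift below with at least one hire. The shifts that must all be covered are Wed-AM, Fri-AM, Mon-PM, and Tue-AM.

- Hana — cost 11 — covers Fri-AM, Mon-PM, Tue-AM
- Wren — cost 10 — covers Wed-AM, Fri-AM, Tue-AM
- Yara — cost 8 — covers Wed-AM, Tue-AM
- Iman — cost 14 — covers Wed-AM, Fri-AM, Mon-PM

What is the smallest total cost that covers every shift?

19

This is an integer covering problem.
Choose Hana and Yara: together they cover Wed-AM, Fri-AM, Mon-PM, Tue-AM — every shift.
Total cost: 11 + 8 = 19.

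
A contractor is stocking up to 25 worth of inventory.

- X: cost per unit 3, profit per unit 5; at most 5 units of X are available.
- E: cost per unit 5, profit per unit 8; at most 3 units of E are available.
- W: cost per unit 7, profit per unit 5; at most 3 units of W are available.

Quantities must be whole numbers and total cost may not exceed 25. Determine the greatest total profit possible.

41

This is a bounded integer knapsack.
X has the best ratio (5/3); taking only X gives at most 5×5 = 25 (stopped by the supply cap of 5).
Mixing does better — 5×X and 2×E: cost 25 ≤ 25, profit 5·5 + 2·8 = 41.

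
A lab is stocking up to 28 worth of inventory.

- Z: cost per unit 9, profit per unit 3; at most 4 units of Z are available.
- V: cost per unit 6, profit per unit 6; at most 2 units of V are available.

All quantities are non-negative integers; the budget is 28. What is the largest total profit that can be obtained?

2×V: cost 12 ≤ 28, profit 2·6 = 12.
1×Z and 2×V: cost 21 ≤ 28, profit 1·3 + 2·6 = 15.
Best is 15.

15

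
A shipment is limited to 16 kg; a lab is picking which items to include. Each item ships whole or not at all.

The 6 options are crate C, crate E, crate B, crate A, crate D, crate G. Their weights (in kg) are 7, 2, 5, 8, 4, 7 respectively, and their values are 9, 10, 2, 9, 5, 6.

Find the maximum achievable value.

This is a 0-1 knapsack instance.
Allowing fractional choices, the relaxed optimum would be about 27.4, but items are indivisible.
crate C + crate E + crate G: weight 7 + 2 + 7 = 16 ≤ 16, value 9 + 10 + 6 = 25.
crate C + crate E + crate D: weight 7 + 2 + 4 = 13 ≤ 16, value 9 + 10 + 5 = 24.
Best is crate C, crate E, and crate G with total value 25.

25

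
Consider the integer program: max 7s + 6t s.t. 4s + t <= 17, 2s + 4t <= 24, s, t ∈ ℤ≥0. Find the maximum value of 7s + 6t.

45

The continuous relaxation peaks at (3.14, 4.43) with value 48.57; rounding to a feasible lattice point costs some objective.
(s,t)=(3,4): 4·3+1·4=16≤17, 2·3+4·4=22≤24, objective 45.
(s,t)=(2,5): 4·2+1·5=13≤17, 2·2+4·5=24≤24, objective 44.
(s,t)=(3,3): 4·3+1·3=15≤17, 2·3+4·3=18≤24, objective 39.
The best lattice point is (3,4), giving 45.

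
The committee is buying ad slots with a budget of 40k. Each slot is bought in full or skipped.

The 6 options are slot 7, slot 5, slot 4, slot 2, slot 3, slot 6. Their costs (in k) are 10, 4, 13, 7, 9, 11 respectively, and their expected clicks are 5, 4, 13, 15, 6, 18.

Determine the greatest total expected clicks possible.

Take slot 4, slot 2, slot 3, and slot 6: cost 13 + 7 + 9 + 11 = 40 ≤ 40, expected clicks 13 + 15 + 6 + 18 = 52.
No other feasible combination does better.

52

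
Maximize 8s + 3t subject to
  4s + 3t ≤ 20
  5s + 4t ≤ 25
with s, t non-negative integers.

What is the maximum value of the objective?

(s,t)=(5,0): 4·5+3·0=20≤20, 5·5+4·0=25≤25, objective 40.
(s,t)=(4,1): 4·4+3·1=19≤20, 5·4+4·1=24≤25, objective 35.
Maximum is 40 at (s,t)=(5,0).

40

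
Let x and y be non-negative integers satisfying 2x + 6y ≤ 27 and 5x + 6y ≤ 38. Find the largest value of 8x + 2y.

The continuous relaxation peaks at (7.6, 0) with value 60.80; rounding to a feasible lattice point costs some objective.
(x,y)=(7,0): 2·7+6·0=14≤27, 5·7+6·0=35≤38, objective 56.
(x,y)=(6,1): 2·6+6·1=18≤27, 5·6+6·1=36≤38, objective 50.
(x,y)=(6,0): 2·6+6·0=12≤27, 5·6+6·0=30≤38, objective 48.
No feasible integer point exceeds 56.

56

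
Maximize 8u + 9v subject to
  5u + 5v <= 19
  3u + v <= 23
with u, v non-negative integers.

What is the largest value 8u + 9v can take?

(u,v)=(0,3): 5·0+5·3=15≤19, 3·0+1·3=3≤23, objective 27.
(u,v)=(1,2): 5·1+5·2=15≤19, 3·1+1·2=5≤23, objective 26.
(u,v)=(0,2): 5·0+5·2=10≤19, 3·0+1·2=2≤23, objective 18.
The best lattice point is (0,3), giving 27.

27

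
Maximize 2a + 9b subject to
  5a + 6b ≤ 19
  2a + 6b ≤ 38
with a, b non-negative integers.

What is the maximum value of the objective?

(a,b)=(0,3) is feasible, giving 27.
(a,b)=(1,2) is feasible, giving 20.
(a,b)=(0,2) is feasible, giving 18.
No feasible integer point exceeds 27.

27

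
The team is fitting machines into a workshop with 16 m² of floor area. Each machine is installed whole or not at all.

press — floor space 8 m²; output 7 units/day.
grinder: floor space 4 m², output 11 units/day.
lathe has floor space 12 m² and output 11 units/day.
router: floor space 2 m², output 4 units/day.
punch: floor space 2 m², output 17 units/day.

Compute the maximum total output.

39

Allowing fractional choices, the relaxed optimum would be about 39.3, but machines are indivisible.
press + grinder + router + punch: floor space 8 + 4 + 2 + 2 = 16 ≤ 16, output 7 + 11 + 4 + 17 = 39.
grinder + router + punch: floor space 4 + 2 + 2 = 8 ≤ 16, output 11 + 4 + 17 = 32.
press + grinder + punch: floor space 8 + 4 + 2 = 14 ≤ 16, output 7 + 11 + 17 = 35.
Best is press, grinder, router, and punch with total output 39.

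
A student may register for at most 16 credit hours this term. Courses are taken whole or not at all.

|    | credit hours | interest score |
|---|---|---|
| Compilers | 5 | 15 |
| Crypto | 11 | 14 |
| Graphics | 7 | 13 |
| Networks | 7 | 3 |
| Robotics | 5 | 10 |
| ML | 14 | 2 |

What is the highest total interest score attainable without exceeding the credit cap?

29

Allowing fractional choices, the relaxed optimum would be about 36.1, but courses are indivisible.
Compilers + Crypto: credit hours 5 + 11 = 16 ≤ 16, interest score 15 + 14 = 29.
Compilers + Graphics: credit hours 5 + 7 = 12 ≤ 16, interest score 15 + 13 = 28.
Best is Compilers and Crypto with total interest score 29.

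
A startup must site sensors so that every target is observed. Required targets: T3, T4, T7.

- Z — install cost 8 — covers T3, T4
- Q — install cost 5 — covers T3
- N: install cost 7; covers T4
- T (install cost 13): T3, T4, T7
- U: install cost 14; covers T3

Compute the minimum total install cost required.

13

The greedy cost-per-new-target heuristic would pick Z and T for 21, but a cheaper cover exists.
T alone covers T3, T4, T7 — every target.
Total install cost: 13.
No cover costs less than 13.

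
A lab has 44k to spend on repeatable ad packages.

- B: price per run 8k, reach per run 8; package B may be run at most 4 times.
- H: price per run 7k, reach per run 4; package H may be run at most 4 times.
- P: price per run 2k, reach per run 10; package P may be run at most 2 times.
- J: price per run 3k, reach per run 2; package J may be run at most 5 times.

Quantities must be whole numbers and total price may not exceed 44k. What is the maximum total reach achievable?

56

P has the best ratio (10/2); taking only P gives at most 2×10 = 20 (stopped by the supply cap of 2).
Mixing does better — 4×B, 2×P, and 2×J: price 42 ≤ 44, reach 4·8 + 2·10 + 2·2 = 56.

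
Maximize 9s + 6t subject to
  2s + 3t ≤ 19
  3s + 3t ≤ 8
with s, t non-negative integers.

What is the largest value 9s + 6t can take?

18

Relaxing integrality, the LP optimum is 24.00 at (s,t) = (2.67, 0), which is not an integer point.
(s,t)=(2,0): 2·2+3·0=4≤19, 3·2+3·0=6≤8, objective 18.
(s,t)=(1,1): 2·1+3·1=5≤19, 3·1+3·1=6≤8, objective 15.
No feasible integer point exceeds 18.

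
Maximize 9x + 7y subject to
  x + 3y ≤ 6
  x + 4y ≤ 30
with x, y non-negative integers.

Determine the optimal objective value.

(x,y)=(6,0) is feasible, giving 54.
(x,y)=(5,0) is feasible, giving 45.
No feasible integer point exceeds 54.

54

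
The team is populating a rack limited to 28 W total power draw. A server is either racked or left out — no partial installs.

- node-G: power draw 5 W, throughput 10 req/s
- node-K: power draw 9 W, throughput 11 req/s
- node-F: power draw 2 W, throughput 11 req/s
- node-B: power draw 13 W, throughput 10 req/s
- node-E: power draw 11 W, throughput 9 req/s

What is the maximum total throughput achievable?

41

This is an integer program with binary decision variables.
Take node-G, node-K, node-F, and node-E: power draw 5 + 9 + 2 + 11 = 27 ≤ 28, throughput 10 + 11 + 11 + 9 = 41.
No other feasible combination does better.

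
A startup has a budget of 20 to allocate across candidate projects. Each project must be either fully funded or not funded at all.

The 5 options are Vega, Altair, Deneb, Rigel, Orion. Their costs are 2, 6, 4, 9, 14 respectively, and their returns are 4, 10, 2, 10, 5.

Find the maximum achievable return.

24

Allowing fractional choices, the relaxed optimum would be about 25.5, but projects are indivisible.
Vega + Altair + Rigel: cost 2 + 6 + 9 = 17 ≤ 20, return 4 + 10 + 10 = 24.
Altair + Rigel: cost 6 + 9 = 15 ≤ 20, return 10 + 10 = 20.
Altair + Deneb + Rigel: cost 6 + 4 + 9 = 19 ≤ 20, return 10 + 2 + 10 = 22.
Best is Vega, Altair, and Rigel with total return 24.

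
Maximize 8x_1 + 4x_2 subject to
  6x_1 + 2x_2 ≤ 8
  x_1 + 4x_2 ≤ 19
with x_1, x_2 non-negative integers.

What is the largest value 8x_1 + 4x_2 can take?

(x_1,x_2)=(0,4): 6·0+2·4=8≤8, 1·0+4·4=16≤19, objective 16.
(x_1,x_2)=(0,3): 6·0+2·3=6≤8, 1·0+4·3=12≤19, objective 12.
No feasible integer point exceeds 16.

16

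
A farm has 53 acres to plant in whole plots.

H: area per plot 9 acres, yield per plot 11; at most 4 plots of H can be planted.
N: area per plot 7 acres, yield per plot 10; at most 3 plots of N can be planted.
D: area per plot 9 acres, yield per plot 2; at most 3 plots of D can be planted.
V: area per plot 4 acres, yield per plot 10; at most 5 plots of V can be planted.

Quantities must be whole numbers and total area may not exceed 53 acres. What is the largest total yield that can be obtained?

92

Take 2×H, 2×N, and 5×V: area 52 ≤ 53, yield 2·11 + 2·10 + 5·10 = 92.
V has the best ratio (10/4) and is taken to its limit of 5; remaining capacity is filled optimally with the others.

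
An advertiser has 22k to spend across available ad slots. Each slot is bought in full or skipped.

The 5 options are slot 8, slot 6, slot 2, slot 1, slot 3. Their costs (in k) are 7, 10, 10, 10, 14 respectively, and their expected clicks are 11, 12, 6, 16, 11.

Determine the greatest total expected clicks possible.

28

Treat it as a binary knapsack problem.
Allowing fractional choices, the relaxed optimum would be about 33.0, but ad slots are indivisible.
slot 6 + slot 1: cost 10 + 10 = 20 ≤ 22, expected clicks 12 + 16 = 28.
slot 8 + slot 6: cost 7 + 10 = 17 ≤ 22, expected clicks 11 + 12 = 23.
slot 8 + slot 1: cost 7 + 10 = 17 ≤ 22, expected clicks 11 + 16 = 27.
Best is slot 6 and slot 1 with total expected clicks 28.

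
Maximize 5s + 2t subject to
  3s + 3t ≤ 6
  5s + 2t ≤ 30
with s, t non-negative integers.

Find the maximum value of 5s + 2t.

(s,t)=(2,0): 3·2+3·0=6≤6, 5·2+2·0=10≤30, objective 10.
(s,t)=(1,1): 3·1+3·1=6≤6, 5·1+2·1=7≤30, objective 7.
(s,t)=(1,0): 3·1+3·0=3≤6, 5·1+2·0=5≤30, objective 5.
No feasible integer point exceeds 10.

10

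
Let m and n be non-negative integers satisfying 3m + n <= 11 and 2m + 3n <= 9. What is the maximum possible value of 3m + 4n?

13

(m,n)=(3,1): 3·3+1·1=10≤11, 2·3+3·1=9≤9, objective 13.
(m,n)=(2,1): 3·2+1·1=7≤11, 2·2+3·1=7≤9, objective 10.
(m,n)=(3,0): 3·3+1·0=9≤11, 2·3+3·0=6≤9, objective 9.
No feasible integer point exceeds 13.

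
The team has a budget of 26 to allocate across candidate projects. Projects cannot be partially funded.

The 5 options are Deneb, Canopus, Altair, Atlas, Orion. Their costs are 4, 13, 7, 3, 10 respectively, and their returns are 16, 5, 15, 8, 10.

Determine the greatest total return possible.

Deneb + Altair + Atlas: cost 4 + 7 + 3 = 14 ≤ 26, return 16 + 15 + 8 = 39.
Deneb + Altair + Atlas + Orion: cost 4 + 7 + 3 + 10 = 24 ≤ 26, return 16 + 15 + 8 + 10 = 49.
Deneb + Altair + Orion: cost 4 + 7 + 10 = 21 ≤ 26, return 16 + 15 + 10 = 41.
Best is Deneb, Altair, Atlas, and Orion with total return 49.

49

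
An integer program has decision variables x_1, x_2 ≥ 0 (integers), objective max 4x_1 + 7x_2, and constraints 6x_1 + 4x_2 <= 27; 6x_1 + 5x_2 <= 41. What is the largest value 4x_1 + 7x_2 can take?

42

(x_1,x_2)=(0,6): 6·0+4·6=24≤27, 6·0+5·6=30≤41, objective 42.
(x_1,x_2)=(1,5): 6·1+4·5=26≤27, 6·1+5·5=31≤41, objective 39.
(x_1,x_2)=(0,5): 6·0+4·5=20≤27, 6·0+5·5=25≤41, objective 35.
The best lattice point is (0,6), giving 42.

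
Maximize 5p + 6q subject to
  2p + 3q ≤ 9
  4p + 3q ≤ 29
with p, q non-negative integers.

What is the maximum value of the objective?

(p,q)=(3,1) is feasible, giving 21.
(p,q)=(4,0) is feasible, giving 20.
No feasible integer point exceeds 21.

21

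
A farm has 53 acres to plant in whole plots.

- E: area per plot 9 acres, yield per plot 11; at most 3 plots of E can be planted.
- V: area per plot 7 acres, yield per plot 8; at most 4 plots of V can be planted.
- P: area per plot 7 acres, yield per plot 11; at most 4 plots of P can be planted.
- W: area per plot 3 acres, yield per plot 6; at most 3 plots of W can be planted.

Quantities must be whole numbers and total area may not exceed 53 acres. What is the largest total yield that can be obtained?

Take 1×E, 1×V, 4×P, and 3×W: area 53 ≤ 53, yield 1·11 + 1·8 + 4·11 + 3·6 = 81.
W has the best ratio (6/3) and is taken to its limit of 3; remaining capacity is filled optimally with the others.

81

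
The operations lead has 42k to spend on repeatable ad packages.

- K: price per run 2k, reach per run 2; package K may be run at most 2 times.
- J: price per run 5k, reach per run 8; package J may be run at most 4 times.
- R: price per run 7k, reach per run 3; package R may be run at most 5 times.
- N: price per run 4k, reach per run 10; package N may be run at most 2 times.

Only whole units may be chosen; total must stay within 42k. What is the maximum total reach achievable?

Take 2×K, 4×J, 1×R, and 2×N: price 39 ≤ 42, reach 2·2 + 4·8 + 1·3 + 2·10 = 59.
N has the best ratio (10/4) and is taken to its limit of 2; remaining capacity is filled optimally with the others.

59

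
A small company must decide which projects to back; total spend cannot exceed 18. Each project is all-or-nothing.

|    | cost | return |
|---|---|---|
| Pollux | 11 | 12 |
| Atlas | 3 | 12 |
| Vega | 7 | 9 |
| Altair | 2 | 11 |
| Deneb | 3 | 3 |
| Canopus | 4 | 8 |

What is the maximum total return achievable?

This is an integer program with binary decision variables.
Atlas + Vega + Altair + Deneb: cost 3 + 7 + 2 + 3 = 15 ≤ 18, return 12 + 9 + 11 + 3 = 35.
Atlas + Vega + Altair + Canopus: cost 3 + 7 + 2 + 4 = 16 ≤ 18, return 12 + 9 + 11 + 8 = 40.
Best is Atlas, Vega, Altair, and Canopus with total return 40.

40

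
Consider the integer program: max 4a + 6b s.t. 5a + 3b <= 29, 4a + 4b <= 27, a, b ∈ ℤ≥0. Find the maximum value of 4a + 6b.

Relaxing integrality, the LP optimum is 40.50 at (a,b) = (0, 6.75), which is not an integer point.
(a,b)=(0,6): 5·0+3·6=18≤29, 4·0+4·6=24≤27, objective 36.
(a,b)=(1,5): 5·1+3·5=20≤29, 4·1+4·5=24≤27, objective 34.
(a,b)=(0,5): 5·0+3·5=15≤29, 4·0+4·5=20≤27, objective 30.
The best lattice point is (0,6), giving 36.

36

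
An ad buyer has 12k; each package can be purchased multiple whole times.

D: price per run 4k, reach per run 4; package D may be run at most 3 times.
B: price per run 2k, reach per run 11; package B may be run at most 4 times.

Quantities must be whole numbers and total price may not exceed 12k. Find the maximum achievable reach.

This is a bounded integer knapsack.
B has the best ratio (11/2); taking only B gives at most 4×11 = 44 (stopped by the supply cap of 4).
Mixing does better — 1×D and 4×B: price 12 ≤ 12, reach 1·4 + 4·11 = 48.

48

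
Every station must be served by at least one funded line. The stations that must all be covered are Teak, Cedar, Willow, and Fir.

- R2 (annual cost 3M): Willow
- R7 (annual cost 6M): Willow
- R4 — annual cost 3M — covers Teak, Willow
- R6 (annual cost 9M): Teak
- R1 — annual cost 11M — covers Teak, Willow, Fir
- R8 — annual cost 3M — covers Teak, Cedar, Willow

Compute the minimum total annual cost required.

Choose R1 and R8: together they cover Teak, Cedar, Willow, Fir — every station.
Total annual cost: 11 + 3 = 14.
No cover costs less than 14.

14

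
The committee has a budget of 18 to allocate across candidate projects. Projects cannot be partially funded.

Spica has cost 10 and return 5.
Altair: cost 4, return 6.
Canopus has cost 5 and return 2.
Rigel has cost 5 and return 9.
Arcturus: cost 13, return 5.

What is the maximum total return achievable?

17

Allowing fractional choices, the relaxed optimum would be about 19.5, but projects are indivisible.
Altair + Canopus + Rigel: cost 4 + 5 + 5 = 14 ≤ 18, return 6 + 2 + 9 = 17.
Altair + Rigel: cost 4 + 5 = 9 ≤ 18, return 6 + 9 = 15.
Best is Altair, Canopus, and Rigel with total return 17.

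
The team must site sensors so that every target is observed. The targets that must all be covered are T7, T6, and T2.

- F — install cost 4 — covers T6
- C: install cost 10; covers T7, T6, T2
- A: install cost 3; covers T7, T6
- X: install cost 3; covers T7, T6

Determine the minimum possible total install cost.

C alone covers T7, T6, T2 — every target.
Total install cost: 10.

10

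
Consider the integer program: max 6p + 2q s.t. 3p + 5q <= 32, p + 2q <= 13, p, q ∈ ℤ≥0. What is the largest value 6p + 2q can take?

60

Relaxing integrality, the LP optimum is 64.00 at (p,q) = (10.7, 0), which is not an integer point.
(p,q)=(10,0): 3·10+5·0=30≤32, 1·10+2·0=10≤13, objective 60.
(p,q)=(9,1): 3·9+5·1=32≤32, 1·9+2·1=11≤13, objective 56.
(p,q)=(9,0): 3·9+5·0=27≤32, 1·9+2·0=9≤13, objective 54.
The best lattice point is (10,0), giving 60.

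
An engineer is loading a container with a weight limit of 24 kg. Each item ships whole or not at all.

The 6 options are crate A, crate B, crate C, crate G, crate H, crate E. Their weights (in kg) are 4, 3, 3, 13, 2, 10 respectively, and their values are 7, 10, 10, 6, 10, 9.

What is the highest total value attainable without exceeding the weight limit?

46

crate A + crate B + crate C + crate H + crate E: weight 4 + 3 + 3 + 2 + 10 = 22 ≤ 24, value 7 + 10 + 10 + 10 + 9 = 46.
crate B + crate C + crate H + crate E: weight 3 + 3 + 2 + 10 = 18 ≤ 24, value 10 + 10 + 10 + 9 = 39.
Best is crate A, crate B, crate C, crate H, and crate E with total value 46.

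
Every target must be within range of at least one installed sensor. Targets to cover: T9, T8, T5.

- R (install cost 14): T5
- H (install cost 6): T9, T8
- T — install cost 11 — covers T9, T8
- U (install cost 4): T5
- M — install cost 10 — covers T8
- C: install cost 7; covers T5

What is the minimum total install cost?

Choose H and U: together they cover T9, T8, T5 — every target.
Total install cost: 6 + 4 = 10.
No cover costs less than 10.

10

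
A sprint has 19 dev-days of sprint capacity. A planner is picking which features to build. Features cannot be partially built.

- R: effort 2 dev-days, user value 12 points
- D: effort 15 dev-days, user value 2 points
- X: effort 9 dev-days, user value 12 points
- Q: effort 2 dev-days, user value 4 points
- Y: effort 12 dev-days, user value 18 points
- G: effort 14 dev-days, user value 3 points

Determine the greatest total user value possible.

R + Y: effort 2 + 12 = 14 ≤ 19, user value 12 + 18 = 30.
R + Q + Y: effort 2 + 2 + 12 = 16 ≤ 19, user value 12 + 4 + 18 = 34.
R + X + Q: effort 2 + 9 + 2 = 13 ≤ 19, user value 12 + 12 + 4 = 28.
Best is R, Q, and Y with total user value 34.

34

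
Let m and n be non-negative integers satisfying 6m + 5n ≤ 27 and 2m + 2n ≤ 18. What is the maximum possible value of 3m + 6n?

Relaxing integrality, the LP optimum is 32.40 at (m,n) = (0, 5.4), which is not an integer point.
(m,n)=(0,5): 6·0+5·5=25≤27, 2·0+2·5=10≤18, objective 30.
(m,n)=(1,4): 6·1+5·4=26≤27, 2·1+2·4=10≤18, objective 27.
Maximum is 30 at (m,n)=(0,5).

30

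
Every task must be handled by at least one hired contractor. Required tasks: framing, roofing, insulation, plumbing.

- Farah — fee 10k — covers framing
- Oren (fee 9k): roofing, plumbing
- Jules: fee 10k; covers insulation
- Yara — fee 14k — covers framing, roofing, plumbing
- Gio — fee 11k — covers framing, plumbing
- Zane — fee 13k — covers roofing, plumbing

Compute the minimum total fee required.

The greedy cost-per-new-task heuristic would pick Oren, Farah, and Jules for 29, but a cheaper cover exists.
Choose Jules and Yara: together they cover framing, roofing, insulation, plumbing — every task.
Total fee: 10 + 14 = 24.
No cover costs less than 24.

24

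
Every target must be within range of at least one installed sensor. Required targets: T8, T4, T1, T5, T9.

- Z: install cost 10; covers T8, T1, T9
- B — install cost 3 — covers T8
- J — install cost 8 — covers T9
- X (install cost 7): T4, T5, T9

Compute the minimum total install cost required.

17

This is an integer covering problem.
Choose Z and X: together they cover T8, T4, T1, T5, T9 — every target.
Total install cost: 10 + 7 = 17.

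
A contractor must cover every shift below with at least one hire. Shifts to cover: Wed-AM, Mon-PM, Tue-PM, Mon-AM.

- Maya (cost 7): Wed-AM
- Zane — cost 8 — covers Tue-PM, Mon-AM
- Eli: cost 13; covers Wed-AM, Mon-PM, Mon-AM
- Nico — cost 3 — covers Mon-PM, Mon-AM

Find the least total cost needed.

18

This is an integer covering problem.
Choose Maya, Zane, and Nico: together they cover Wed-AM, Mon-PM, Tue-PM, Mon-AM — every shift.
Total cost: 7 + 8 + 3 = 18.
No cover costs less than 18.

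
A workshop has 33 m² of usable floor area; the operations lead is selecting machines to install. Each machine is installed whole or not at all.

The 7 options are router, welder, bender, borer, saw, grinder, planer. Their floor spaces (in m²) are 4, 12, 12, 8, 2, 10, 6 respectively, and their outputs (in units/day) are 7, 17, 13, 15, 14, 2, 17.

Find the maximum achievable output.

Allowing fractional choices, the relaxed optimum would be about 71.1, but machines are indivisible.
router + bender + borer + saw + planer: floor space 4 + 12 + 8 + 2 + 6 = 32 ≤ 33, output 7 + 13 + 15 + 14 + 17 = 66.
router + welder + borer + saw + planer: floor space 4 + 12 + 8 + 2 + 6 = 32 ≤ 33, output 7 + 17 + 15 + 14 + 17 = 70.
Best is router, welder, borer, saw, and planer with total output 70.

70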